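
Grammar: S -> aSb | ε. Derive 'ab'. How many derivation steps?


Derivation: S => aSb => ab
Steps: 2


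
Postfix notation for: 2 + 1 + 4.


Left to right (same or higher precedence on left)
Postfix: 2 1 + 4 +


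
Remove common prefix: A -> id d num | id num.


Common prefix: 'id'
Factored: A -> id A', A' -> d num | num


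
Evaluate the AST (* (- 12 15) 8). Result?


Evaluate inner: (- 12 15) = -3
Evaluate root: (* -3 8) = -24
Result: -24


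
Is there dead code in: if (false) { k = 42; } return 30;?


condition is constant false, so the whole block is unreachable
Dead: 'if (false) { k = 42; }'


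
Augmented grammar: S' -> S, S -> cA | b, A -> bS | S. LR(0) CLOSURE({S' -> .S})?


Start: S' -> .S
For each item with dot before a nonterminal B, add B -> .γ for every B-production
Closure: [S' -> .S, S -> .cA, S -> .b]


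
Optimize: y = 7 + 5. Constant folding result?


7 + 5 = 12 at compile time
Optimized: y = 12


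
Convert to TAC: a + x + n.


Break into single-operator statements:
t1 = a + x
t2 = t1 + n


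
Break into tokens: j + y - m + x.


Scan left to right, longest-match per lexeme
Tokens: ID(j), OP(+), ID(y), OP(-), ID(m), OP(+), ID(x)


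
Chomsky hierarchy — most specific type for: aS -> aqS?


LHS has context (more than one symbol) and |LHS| ≤ |RHS|
Classification: Type 1 (Context-Sensitive)


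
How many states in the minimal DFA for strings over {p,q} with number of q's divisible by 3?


Track (count of q) mod 3: states 0..2, accept at 0
Minimal DFA: 3 states


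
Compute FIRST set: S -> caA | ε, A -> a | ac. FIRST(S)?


Per alternative of S: FIRST(caA) = {c}; FIRST(ε) = {ε}
FIRST(S) = {c, ε}


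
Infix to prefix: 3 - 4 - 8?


left-to-right (same/higher precedence on left): tree is (- (- 3 4) 8)
Prefix: - - 3 4 8


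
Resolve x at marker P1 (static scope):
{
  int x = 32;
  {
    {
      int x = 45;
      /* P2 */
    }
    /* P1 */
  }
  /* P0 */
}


P1's block does not declare x; resolves to the enclosing declaration at depth 0
x = 32


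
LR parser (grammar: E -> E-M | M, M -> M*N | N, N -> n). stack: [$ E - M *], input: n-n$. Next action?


no handle; shift 'n'
Action: shift


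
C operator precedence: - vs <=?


'-' is additive (level 9); '<=' is relational (level 7)
Higher level binds tighter
'-' has higher precedence than '<='


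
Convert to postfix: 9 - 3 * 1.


* has higher precedence, evaluate 3*1 first
Postfix: 9 3 1 * -


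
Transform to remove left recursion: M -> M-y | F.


Left-recursive alternatives: M-y; non-recursive: F
Introduce M': M -> FM', M' -> -yM' | ε


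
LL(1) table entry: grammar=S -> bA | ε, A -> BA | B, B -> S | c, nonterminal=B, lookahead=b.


For [B, b]: 'b' ∈ FIRST(S)
Entry: B -> S


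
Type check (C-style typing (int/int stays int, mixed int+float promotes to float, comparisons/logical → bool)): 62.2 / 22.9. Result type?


Operand types: float / float
Rule: mixed int/float promotes to float; int/int stays int
Result type: float


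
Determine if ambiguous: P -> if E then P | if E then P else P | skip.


dangling else: 'if E then if E then skip else skip' parses two ways
Ambiguous


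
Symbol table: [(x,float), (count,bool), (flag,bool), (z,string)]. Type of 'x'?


Lookup 'x' → type float


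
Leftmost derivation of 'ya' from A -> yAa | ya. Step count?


Derivation: A => ya
Steps: 1


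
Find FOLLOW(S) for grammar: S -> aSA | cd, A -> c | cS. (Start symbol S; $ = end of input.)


$ ∈ FOLLOW(S). For each A -> αBβ: add FIRST(β)\{ε} to FOLLOW(B); if β nullable, add FOLLOW(A).
FOLLOW(S) = {$, c}


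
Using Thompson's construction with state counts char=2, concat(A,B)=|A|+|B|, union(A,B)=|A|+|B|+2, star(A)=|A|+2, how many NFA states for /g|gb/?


Syntax tree has 3 char leaf(s), 1 union(s), 0 star(s)
chars contribute 3×2 = 6; each union adds +2; each star adds +2
Total: 6 + 2 + 0 = 8 states


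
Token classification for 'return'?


Pattern: reserved word
Type: KEYWORD


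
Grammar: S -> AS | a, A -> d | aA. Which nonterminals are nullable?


A nonterminal is nullable iff some alternative derives ε (directly, or every symbol in it is nullable)
Nullable: {}


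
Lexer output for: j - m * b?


Scan left to right, longest-match per lexeme
Tokens: ID(j), OP(-), ID(m), OP(*), ID(b)


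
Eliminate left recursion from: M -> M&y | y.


Left-recursive alternatives: M&y; non-recursive: y
Introduce M': M -> yM', M' -> &yM' | ε


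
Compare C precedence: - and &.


'-' is additive (level 9); '&' is bitwise AND (level 5)
Higher level binds tighter
'-' has higher precedence than '&'


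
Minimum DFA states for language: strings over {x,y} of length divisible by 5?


Track length mod 5: states 0..4, accept at 0
Minimal DFA: 5 states


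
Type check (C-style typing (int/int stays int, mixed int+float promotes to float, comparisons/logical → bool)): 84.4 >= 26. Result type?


Operand types: float >= int
Rule: comparison yields bool
Result type: bool


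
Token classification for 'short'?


Pattern: reserved word
Type: KEYWORD


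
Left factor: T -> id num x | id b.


Common prefix: 'id'
Factored: T -> id T', T' -> num x | b


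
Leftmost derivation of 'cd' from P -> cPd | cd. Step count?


Derivation: P => cd
Steps: 1


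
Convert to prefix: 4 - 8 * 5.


'*' binds tighter: tree is (- 4 (* 8 5))
Prefix: - 4 * 8 5


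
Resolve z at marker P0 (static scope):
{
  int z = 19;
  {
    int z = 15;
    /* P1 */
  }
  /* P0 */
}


z declared in the same block as P0
z = 19


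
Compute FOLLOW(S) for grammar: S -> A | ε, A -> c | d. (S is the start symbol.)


$ ∈ FOLLOW(S). For each A -> αBβ: add FIRST(β)\{ε} to FOLLOW(B); if β nullable, add FOLLOW(A).
FOLLOW(S) = {$}


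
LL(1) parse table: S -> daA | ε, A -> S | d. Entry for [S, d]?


For [S, d]: 'd' ∈ FIRST(daA)
Entry: S -> daA


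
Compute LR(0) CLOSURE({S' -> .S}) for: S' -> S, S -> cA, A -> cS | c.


Start: S' -> .S
For each item with dot before a nonterminal B, add B -> .γ for every B-production
Closure: [S' -> .S, S -> .cA]


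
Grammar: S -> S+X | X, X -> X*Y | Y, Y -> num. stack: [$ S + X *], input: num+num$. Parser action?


no handle; shift 'num'
Action: shift


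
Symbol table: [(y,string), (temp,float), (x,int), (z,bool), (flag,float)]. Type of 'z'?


Lookup 'z' → type bool


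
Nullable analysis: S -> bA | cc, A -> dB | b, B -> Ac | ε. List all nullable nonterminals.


A nonterminal is nullable iff some alternative derives ε (directly, or every symbol in it is nullable)
Nullable: {B}


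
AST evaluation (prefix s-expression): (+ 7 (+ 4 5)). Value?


Evaluate inner: (+ 4 5) = 9
Evaluate root: (+ 7 9) = 16
Result: 16


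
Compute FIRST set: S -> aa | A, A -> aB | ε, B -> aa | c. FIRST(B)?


Per alternative of B: FIRST(aa) = {a}; FIRST(c) = {c}
FIRST(B) = {a, c}


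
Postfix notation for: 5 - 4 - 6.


Left to right (same or higher precedence on left)
Postfix: 5 4 - 6 -


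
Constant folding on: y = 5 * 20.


5 * 20 = 100 at compile time
Optimized: y = 100


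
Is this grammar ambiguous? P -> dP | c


right-linear, alternatives start with distinct terminals 'd' vs 'c': unique leftmost derivation
Unambiguous


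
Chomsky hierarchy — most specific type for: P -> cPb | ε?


Single nonterminal LHS, but c^n b^n is not regular
Classification: Type 2 (Context-Free)


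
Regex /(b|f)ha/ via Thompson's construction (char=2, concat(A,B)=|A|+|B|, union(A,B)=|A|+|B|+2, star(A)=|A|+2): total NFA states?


Syntax tree has 4 char leaf(s), 1 union(s), 0 star(s)
chars contribute 4×2 = 8; each union adds +2; each star adds +2
Total: 8 + 2 + 0 = 10 states


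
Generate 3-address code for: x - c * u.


Break into single-operator statements:
t1 = c * u
t2 = x - t1


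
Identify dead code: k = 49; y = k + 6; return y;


k is read by y's definition; y is returned
No dead code


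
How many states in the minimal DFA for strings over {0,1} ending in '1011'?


Track the longest suffix of input matching a prefix of '1011': 5 classes (prefixes of length 0..4)
Minimal DFA: 5 states


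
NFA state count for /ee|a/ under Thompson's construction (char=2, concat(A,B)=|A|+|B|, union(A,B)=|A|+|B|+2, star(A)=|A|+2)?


Syntax tree has 3 char leaf(s), 1 union(s), 0 star(s)
chars contribute 3×2 = 6; each union adds +2; each star adds +2
Total: 6 + 2 + 0 = 8 states


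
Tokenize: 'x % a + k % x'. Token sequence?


Scan left to right, longest-match per lexeme
Tokens: ID(x), OP(%), ID(a), OP(+), ID(k), OP(%), ID(x)


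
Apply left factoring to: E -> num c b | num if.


Common prefix: 'num'
Factored: E -> num E', E' -> c b | if


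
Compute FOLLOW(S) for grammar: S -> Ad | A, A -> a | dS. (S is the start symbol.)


$ ∈ FOLLOW(S). For each A -> αBβ: add FIRST(β)\{ε} to FOLLOW(B); if β nullable, add FOLLOW(A).
FOLLOW(S) = {$, d}


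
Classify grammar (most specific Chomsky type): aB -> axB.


LHS has context (more than one symbol) and |LHS| ≤ |RHS|
Classification: Type 1 (Context-Sensitive)


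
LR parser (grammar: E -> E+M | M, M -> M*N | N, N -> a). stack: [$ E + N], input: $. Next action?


'N' (not preceded by M*) is the handle for M -> N
Action: reduce (M -> N)


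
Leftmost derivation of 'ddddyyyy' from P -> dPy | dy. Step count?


Derivation: P => dPy => ddPyy => dddPyyy => ddddyyyy
Steps: 4


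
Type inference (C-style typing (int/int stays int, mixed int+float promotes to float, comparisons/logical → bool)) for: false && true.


Operand types: bool && bool
Rule: logical operators take bool operands and yield bool
Result type: bool


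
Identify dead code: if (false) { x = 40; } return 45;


condition is constant false, so the whole block is unreachable
Dead: 'if (false) { x = 40; }'


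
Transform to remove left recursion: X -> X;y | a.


Left-recursive alternatives: X;y; non-recursive: a
Introduce X': X -> aX', X' -> ;yX' | ε


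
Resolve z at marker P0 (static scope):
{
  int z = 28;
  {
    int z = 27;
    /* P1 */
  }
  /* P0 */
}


z declared in the same block as P0
z = 28


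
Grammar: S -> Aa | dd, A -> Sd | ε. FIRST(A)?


Per alternative of A: FIRST(Sd) = {a, d}; FIRST(ε) = {ε}
FIRST(A) = {a, d, ε}


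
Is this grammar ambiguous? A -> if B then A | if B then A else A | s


dangling else: 'if B then if B then s else s' parses two ways
Ambiguous


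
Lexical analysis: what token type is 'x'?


Pattern: letter/underscore followed by alphanumerics, not a keyword
Type: IDENTIFIER


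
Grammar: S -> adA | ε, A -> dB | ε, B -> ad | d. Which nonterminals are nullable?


A nonterminal is nullable iff some alternative derives ε (directly, or every symbol in it is nullable)
Nullable: {A, S}


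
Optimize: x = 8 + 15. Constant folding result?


8 + 15 = 23 at compile time
Optimized: x = 23


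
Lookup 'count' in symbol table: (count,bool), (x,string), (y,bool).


Lookup 'count' → type bool


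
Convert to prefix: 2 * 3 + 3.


left-to-right (same/higher precedence on left): tree is (+ (* 2 3) 3)
Prefix: + * 2 3 3


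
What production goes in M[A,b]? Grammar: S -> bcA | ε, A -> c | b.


For [A, b]: 'b' ∈ FIRST(b)
Entry: A -> b


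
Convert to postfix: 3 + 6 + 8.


Left to right (same or higher precedence on left)
Postfix: 3 6 + 8 +


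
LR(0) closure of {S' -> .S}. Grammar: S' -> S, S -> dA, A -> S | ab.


Start: S' -> .S
For each item with dot before a nonterminal B, add B -> .γ for every B-production
Closure: [S' -> .S, S -> .dA]


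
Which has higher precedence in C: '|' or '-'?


'-' is additive (level 9); '|' is bitwise OR (level 3)
Higher level binds tighter
'-' has higher precedence than '|'


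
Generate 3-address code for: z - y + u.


Break into single-operator statements:
t1 = z - y
t2 = t1 + u


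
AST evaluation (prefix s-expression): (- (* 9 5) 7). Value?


Evaluate inner: (* 9 5) = 45
Evaluate root: (- 45 7) = 38
Result: 38


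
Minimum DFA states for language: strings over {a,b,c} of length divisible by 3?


Track length mod 3: states 0..2, accept at 0
Minimal DFA: 3 states


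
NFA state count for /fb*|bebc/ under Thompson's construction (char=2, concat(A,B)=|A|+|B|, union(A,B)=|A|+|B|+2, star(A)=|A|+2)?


Syntax tree has 6 char leaf(s), 1 union(s), 1 star(s)
chars contribute 6×2 = 12; each union adds +2; each star adds +2
Total: 12 + 2 + 2 = 16 states


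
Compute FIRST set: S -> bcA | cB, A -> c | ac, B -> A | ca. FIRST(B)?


Per alternative of B: FIRST(A) = {a, c}; FIRST(ca) = {c}
FIRST(B) = {a, c}


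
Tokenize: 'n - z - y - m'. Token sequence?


Scan left to right, longest-match per lexeme
Tokens: ID(n), OP(-), ID(z), OP(-), ID(y), OP(-), ID(m)


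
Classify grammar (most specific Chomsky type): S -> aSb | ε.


Single nonterminal LHS, but a^n b^n is not regular
Classification: Type 2 (Context-Free)


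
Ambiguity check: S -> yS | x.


right-linear, alternatives start with distinct terminals 'y' vs 'x': unique leftmost derivation
Unambiguous


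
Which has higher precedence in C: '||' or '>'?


'>' is relational (level 7); '||' is logical OR (level 1)
Higher level binds tighter
'>' has higher precedence than '||'


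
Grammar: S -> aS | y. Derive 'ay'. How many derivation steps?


Derivation: S => aS => ay
Steps: 2


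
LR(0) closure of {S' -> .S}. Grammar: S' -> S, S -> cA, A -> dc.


Start: S' -> .S
For each item with dot before a nonterminal B, add B -> .γ for every B-production
Closure: [S' -> .S, S -> .cA]


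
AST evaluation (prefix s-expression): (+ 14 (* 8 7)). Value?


Evaluate inner: (* 8 7) = 56
Evaluate root: (+ 14 56) = 70
Result: 70


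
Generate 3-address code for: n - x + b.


Break into single-operator statements:
t1 = n - x
t2 = t1 + b


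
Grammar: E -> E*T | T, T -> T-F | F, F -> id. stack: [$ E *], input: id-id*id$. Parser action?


no handle ('E*' is not any RHS); shift 'id'
Action: shift


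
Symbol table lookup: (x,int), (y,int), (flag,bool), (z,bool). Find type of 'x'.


Lookup 'x' → type int


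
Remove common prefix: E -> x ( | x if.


Common prefix: 'x'
Factored: E -> x E', E' -> ( | if


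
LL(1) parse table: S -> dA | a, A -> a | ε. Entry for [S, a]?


For [S, a]: 'a' ∈ FIRST(a)
Entry: S -> a


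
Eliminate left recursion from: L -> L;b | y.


Left-recursive alternatives: L;b; non-recursive: y
Introduce L': L -> yL', L' -> ;bL' | ε


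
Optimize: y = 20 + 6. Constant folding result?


20 + 6 = 26 at compile time
Optimized: y = 26


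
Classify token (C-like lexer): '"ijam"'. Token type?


Pattern: double-quoted sequence
Type: STRING_LITERAL


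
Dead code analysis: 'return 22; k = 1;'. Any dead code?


statement follows a return and is unreachable
Dead: 'k = 1'


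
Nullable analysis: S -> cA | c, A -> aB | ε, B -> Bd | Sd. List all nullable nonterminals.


A nonterminal is nullable iff some alternative derives ε (directly, or every symbol in it is nullable)
Nullable: {A}


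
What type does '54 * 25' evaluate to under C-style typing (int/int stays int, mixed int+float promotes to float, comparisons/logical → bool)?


Operand types: int * int
Rule: mixed int/float promotes to float; int/int stays int
Result type: int


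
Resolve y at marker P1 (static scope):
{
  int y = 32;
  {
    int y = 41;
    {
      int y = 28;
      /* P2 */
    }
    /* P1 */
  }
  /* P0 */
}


y declared in the same block as P1
y = 41


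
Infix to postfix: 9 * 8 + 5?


Left to right (same or higher precedence on left)
Postfix: 9 8 * 5 +


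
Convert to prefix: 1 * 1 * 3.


left-to-right (same/higher precedence on left): tree is (* (* 1 1) 3)
Prefix: * * 1 1 3


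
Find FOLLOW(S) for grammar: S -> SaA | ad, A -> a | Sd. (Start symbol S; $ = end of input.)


$ ∈ FOLLOW(S). For each A -> αBβ: add FIRST(β)\{ε} to FOLLOW(B); if β nullable, add FOLLOW(A).
FOLLOW(S) = {$, a, d}


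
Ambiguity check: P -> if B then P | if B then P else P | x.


dangling else: 'if B then if B then x else x' parses two ways
Ambiguous


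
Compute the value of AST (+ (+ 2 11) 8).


Evaluate inner: (+ 2 11) = 13
Evaluate root: (+ 13 8) = 21
Result: 21


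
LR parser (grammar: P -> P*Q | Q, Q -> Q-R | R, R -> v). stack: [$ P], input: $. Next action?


start symbol P on stack, input exhausted
Action: accept


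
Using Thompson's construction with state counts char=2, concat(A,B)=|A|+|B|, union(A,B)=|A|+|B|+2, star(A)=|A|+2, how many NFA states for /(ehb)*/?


Syntax tree has 3 char leaf(s), 0 union(s), 1 star(s)
chars contribute 3×2 = 6; each union adds +2; each star adds +2
Total: 6 + 0 + 2 = 8 states


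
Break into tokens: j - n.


Scan left to right, longest-match per lexeme
Tokens: ID(j), OP(-), ID(n)


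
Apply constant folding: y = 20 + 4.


20 + 4 = 24 at compile time
Optimized: y = 24


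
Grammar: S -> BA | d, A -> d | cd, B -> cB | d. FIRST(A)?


Per alternative of A: FIRST(d) = {d}; FIRST(cd) = {c}
FIRST(A) = {c, d}


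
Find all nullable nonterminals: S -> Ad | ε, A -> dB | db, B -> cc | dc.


A nonterminal is nullable iff some alternative derives ε (directly, or every symbol in it is nullable)
Nullable: {S}


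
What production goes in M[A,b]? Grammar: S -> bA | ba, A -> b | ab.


For [A, b]: 'b' ∈ FIRST(b)
Entry: A -> b


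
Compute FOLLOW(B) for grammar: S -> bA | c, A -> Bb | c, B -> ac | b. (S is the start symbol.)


$ ∈ FOLLOW(S). For each A -> αBβ: add FIRST(β)\{ε} to FOLLOW(B); if β nullable, add FOLLOW(A).
FOLLOW(B) = {b}


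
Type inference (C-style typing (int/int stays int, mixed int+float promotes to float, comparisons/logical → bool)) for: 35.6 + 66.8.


Operand types: float + float
Rule: mixed int/float promotes to float; int/int stays int
Result type: float


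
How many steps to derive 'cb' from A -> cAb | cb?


Derivation: A => cb
Steps: 1


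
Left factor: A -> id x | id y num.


Common prefix: 'id'
Factored: A -> id A', A' -> x | y num


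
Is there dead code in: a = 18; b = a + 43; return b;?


a is read by b's definition; b is returned
No dead code


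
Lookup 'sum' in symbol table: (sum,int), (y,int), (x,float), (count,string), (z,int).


Lookup 'sum' → type int


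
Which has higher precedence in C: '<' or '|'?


'<' is relational (level 7); '|' is bitwise OR (level 3)
Higher level binds tighter
'<' has higher precedence than '|'


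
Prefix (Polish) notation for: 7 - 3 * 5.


'*' binds tighter: tree is (- 7 (* 3 5))
Prefix: - 7 * 3 5


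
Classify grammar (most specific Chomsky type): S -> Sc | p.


Left-linear: every RHS is a terminal or one nonterminal followed by a terminal
Classification: Type 3 (Regular)


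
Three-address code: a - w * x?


Break into single-operator statements:
t1 = w * x
t2 = a - t1


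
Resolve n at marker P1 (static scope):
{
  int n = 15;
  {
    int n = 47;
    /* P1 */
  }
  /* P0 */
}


n declared in the same block as P1
n = 47


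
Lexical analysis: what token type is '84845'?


Pattern: digits only
Type: INTEGER_LITERAL


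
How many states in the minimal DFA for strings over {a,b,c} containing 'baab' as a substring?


KMP-style automaton: 4 progress states + 1 absorbing accept = 5
Minimal DFA: 5 states


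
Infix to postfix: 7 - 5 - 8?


Left to right (same or higher precedence on left)
Postfix: 7 5 - 8 -


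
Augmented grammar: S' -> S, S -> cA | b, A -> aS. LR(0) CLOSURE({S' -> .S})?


Start: S' -> .S
For each item with dot before a nonterminal B, add B -> .γ for every B-production
Closure: [S' -> .S, S -> .cA, S -> .b]


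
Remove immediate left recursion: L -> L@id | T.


Left-recursive alternatives: L@id; non-recursive: T
Introduce L': L -> TL', L' -> @idL' | ε


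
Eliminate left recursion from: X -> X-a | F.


Left-recursive alternatives: X-a; non-recursive: F
Introduce X': X -> FX', X' -> -aX' | ε


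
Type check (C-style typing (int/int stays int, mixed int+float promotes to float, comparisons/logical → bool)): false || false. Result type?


Operand types: bool || bool
Rule: logical operators take bool operands and yield bool
Result type: bool


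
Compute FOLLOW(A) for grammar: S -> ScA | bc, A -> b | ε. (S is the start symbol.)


$ ∈ FOLLOW(S). For each A -> αBβ: add FIRST(β)\{ε} to FOLLOW(B); if β nullable, add FOLLOW(A).
FOLLOW(A) = {$, c}


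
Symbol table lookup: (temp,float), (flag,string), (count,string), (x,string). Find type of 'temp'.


Lookup 'temp' → type float


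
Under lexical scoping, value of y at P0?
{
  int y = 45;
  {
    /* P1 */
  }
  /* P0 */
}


y declared in the same block as P0
y = 45


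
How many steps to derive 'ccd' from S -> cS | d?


Derivation: S => cS => ccS => ccd
Steps: 3


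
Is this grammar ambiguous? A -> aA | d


right-linear, alternatives start with distinct terminals 'a' vs 'd': unique leftmost derivation
Unambiguous


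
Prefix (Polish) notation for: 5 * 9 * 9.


left-to-right (same/higher precedence on left): tree is (* (* 5 9) 9)
Prefix: * * 5 9 9


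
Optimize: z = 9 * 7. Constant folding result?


9 * 7 = 63 at compile time
Optimized: z = 63


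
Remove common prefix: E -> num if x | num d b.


Common prefix: 'num'
Factored: E -> num E', E' -> if x | d b


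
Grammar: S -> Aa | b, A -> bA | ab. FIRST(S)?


Per alternative of S: FIRST(Aa) = {a, b}; FIRST(b) = {b}
FIRST(S) = {a, b}


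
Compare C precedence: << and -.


'-' is additive (level 9); '<<' is shift (level 8)
Higher level binds tighter
'-' has higher precedence than '<<'


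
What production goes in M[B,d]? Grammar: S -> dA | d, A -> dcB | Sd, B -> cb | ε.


For [B, d]: ε is nullable and 'd' ∈ FOLLOW(B)
Entry: B -> ε


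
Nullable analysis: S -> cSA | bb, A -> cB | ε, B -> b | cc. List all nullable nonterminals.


A nonterminal is nullable iff some alternative derives ε (directly, or every symbol in it is nullable)
Nullable: {A}


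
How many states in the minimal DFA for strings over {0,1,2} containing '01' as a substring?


KMP-style automaton: 2 progress states + 1 absorbing accept = 3
Minimal DFA: 3 states


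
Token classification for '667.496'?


Pattern: digits with a decimal point
Type: FLOAT_LITERAL


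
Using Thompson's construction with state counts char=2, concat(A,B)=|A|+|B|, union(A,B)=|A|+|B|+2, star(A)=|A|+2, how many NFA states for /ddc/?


Syntax tree has 3 char leaf(s), 0 union(s), 0 star(s)
chars contribute 3×2 = 6; each union adds +2; each star adds +2
Total: 6 + 0 + 0 = 6 states


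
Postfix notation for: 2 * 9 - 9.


Left to right (same or higher precedence on left)
Postfix: 2 9 * 9 -


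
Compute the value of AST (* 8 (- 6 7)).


Evaluate inner: (- 6 7) = -1
Evaluate root: (* 8 -1) = -8
Result: -8


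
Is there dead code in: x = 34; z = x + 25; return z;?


x is read by z's definition; z is returned
No dead code


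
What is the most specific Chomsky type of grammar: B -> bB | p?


Right-linear: every RHS is a terminal or a terminal followed by one nonterminal
Classification: Type 3 (Regular)


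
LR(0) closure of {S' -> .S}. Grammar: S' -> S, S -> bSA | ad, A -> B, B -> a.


Start: S' -> .S
For each item with dot before a nonterminal B, add B -> .γ for every B-production
Closure: [S' -> .S, S -> .bSA, S -> .ad]


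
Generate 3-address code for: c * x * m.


Break into single-operator statements:
t1 = c * x
t2 = t1 * m


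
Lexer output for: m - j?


Scan left to right, longest-match per lexeme
Tokens: ID(m), OP(-), ID(j)


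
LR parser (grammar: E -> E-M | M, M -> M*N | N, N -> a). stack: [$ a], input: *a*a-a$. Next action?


'a' on top is the handle for N -> a
Action: reduce (N -> a)


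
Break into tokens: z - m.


Scan left to right, longest-match per lexeme
Tokens: ID(z), OP(-), ID(m)


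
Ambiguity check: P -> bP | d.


right-linear, alternatives start with distinct terminals 'b' vs 'd': unique leftmost derivation
Unambiguous


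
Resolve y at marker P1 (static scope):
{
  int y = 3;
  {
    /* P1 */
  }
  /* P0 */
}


P1's block does not declare y; resolves to the enclosing declaration at depth 0
y = 3


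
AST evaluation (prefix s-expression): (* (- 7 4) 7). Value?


Evaluate inner: (- 7 4) = 3
Evaluate root: (* 3 7) = 21
Result: 21


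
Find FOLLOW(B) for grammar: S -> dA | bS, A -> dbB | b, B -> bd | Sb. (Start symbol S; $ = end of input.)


$ ∈ FOLLOW(S). For each A -> αBβ: add FIRST(β)\{ε} to FOLLOW(B); if β nullable, add FOLLOW(A).
FOLLOW(B) = {$, b}


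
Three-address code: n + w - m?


Break into single-operator statements:
t1 = n + w
t2 = t1 - m


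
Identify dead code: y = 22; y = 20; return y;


first assignment to y is overwritten before any read
Dead: 'y = 22'


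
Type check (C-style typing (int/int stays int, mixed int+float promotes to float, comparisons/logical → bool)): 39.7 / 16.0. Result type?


Operand types: float / float
Rule: mixed int/float promotes to float; int/int stays int
Result type: float


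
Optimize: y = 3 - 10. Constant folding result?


3 - 10 = -7 at compile time
Optimized: y = -7


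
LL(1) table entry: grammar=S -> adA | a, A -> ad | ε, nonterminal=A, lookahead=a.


For [A, a]: 'a' ∈ FIRST(ad)
Entry: A -> ad


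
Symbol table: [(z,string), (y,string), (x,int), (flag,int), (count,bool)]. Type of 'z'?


Lookup 'z' → type string


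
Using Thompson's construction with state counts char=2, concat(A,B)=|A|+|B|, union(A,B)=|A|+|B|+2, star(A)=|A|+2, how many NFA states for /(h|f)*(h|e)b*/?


Syntax tree has 5 char leaf(s), 2 union(s), 2 star(s)
chars contribute 5×2 = 10; each union adds +2; each star adds +2
Total: 10 + 4 + 4 = 18 states


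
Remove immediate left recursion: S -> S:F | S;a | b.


Left-recursive alternatives: S:F, S;a; non-recursive: b
Introduce S': S -> bS', S' -> :FS' | ;aS' | ε


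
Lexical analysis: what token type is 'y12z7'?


Pattern: letter/underscore followed by alphanumerics, not a keyword
Type: IDENTIFIER


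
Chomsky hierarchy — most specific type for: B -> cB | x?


Right-linear: every RHS is a terminal or a terminal followed by one nonterminal
Classification: Type 3 (Regular)


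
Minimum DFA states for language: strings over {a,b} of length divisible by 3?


Track length mod 3: states 0..2, accept at 0
Minimal DFA: 3 states


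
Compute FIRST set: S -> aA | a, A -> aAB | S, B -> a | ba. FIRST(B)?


Per alternative of B: FIRST(a) = {a}; FIRST(ba) = {b}
FIRST(B) = {a, b}


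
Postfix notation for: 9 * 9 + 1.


Left to right (same or higher precedence on left)
Postfix: 9 9 * 1 +


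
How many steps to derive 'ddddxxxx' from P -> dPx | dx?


Derivation: P => dPx => ddPxx => dddPxxx => ddddxxxx
Steps: 4


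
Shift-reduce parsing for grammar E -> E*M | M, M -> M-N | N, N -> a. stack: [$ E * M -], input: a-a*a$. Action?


no handle; shift 'a'
Action: shift


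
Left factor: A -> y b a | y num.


Common prefix: 'y'
Factored: A -> y A', A' -> b a | num


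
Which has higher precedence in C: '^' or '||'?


'^' is bitwise XOR (level 4); '||' is logical OR (level 1)
Higher level binds tighter
'^' has higher precedence than '||'


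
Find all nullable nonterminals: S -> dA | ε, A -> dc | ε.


A nonterminal is nullable iff some alternative derives ε (directly, or every symbol in it is nullable)
Nullable: {A, S}


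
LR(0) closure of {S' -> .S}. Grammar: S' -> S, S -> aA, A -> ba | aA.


Start: S' -> .S
For each item with dot before a nonterminal B, add B -> .γ for every B-production
Closure: [S' -> .S, S -> .aA]


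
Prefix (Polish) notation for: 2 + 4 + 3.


left-to-right (same/higher precedence on left): tree is (+ (+ 2 4) 3)
Prefix: + + 2 4 3


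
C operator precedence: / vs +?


'/' is multiplicative (level 10); '+' is additive (level 9)
Higher level binds tighter
'/' has higher precedence than '+'


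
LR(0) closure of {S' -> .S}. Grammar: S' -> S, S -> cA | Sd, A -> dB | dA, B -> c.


Start: S' -> .S
For each item with dot before a nonterminal B, add B -> .γ for every B-production
Closure: [S' -> .S, S -> .cA, S -> .Sd]


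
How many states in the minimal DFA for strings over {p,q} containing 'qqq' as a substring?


KMP-style automaton: 3 progress states + 1 absorbing accept = 4
Minimal DFA: 4 states


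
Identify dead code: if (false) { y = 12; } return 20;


condition is constant false, so the whole block is unreachable
Dead: 'if (false) { y = 12; }'


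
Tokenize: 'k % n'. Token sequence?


Scan left to right, longest-match per lexeme
Tokens: ID(k), OP(%), ID(n)


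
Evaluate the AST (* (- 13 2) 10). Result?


Evaluate inner: (- 13 2) = 11
Evaluate root: (* 11 10) = 110
Result: 110


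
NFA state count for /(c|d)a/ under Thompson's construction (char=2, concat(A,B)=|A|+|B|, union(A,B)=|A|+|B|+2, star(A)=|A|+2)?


Syntax tree has 3 char leaf(s), 1 union(s), 0 star(s)
chars contribute 3×2 = 6; each union adds +2; each star adds +2
Total: 6 + 2 + 0 = 8 states


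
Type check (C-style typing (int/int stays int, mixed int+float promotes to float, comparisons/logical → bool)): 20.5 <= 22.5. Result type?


Operand types: float <= float
Rule: comparison yields bool
Result type: bool


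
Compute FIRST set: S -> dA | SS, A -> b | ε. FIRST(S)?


Per alternative of S: FIRST(dA) = {d}; FIRST(SS) = {d}
FIRST(S) = {d}


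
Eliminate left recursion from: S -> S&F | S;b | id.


Left-recursive alternatives: S&F, S;b; non-recursive: id
Introduce S': S -> idS', S' -> &FS' | ;bS' | ε


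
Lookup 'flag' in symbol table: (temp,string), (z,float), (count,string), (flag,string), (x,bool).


Lookup 'flag' → type string


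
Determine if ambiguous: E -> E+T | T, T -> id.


precedence layered via separate nonterminal T: deterministic
Unambiguous


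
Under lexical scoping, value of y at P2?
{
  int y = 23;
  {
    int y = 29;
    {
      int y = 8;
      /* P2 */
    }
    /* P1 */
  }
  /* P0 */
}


y declared in the same block as P2
y = 8


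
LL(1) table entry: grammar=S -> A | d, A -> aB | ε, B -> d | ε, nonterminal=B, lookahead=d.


For [B, d]: 'd' ∈ FIRST(d)
Entry: B -> d


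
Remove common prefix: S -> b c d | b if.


Common prefix: 'b'
Factored: S -> b S', S' -> c d | if


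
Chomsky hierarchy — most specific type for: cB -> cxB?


LHS has context (more than one symbol) and |LHS| ≤ |RHS|
Classification: Type 1 (Context-Sensitive)


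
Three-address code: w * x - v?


Break into single-operator statements:
t1 = w * x
t2 = t1 - v


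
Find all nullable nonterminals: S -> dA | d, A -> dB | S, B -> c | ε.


A nonterminal is nullable iff some alternative derives ε (directly, or every symbol in it is nullable)
Nullable: {B}


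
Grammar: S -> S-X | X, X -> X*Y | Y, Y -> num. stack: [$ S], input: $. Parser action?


start symbol S on stack, input exhausted
Action: accept


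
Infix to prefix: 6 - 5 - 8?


left-to-right (same/higher precedence on left): tree is (- (- 6 5) 8)
Prefix: - - 6 5 8


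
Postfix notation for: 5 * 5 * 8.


Left to right (same or higher precedence on left)
Postfix: 5 5 * 8 *


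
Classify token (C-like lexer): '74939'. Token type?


Pattern: digits only
Type: INTEGER_LITERAL


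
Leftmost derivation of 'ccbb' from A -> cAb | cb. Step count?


Derivation: A => cAb => ccbb
Steps: 2


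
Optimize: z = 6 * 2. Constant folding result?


6 * 2 = 12 at compile time
Optimized: z = 12


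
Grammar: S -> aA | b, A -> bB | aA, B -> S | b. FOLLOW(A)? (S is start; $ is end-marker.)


$ ∈ FOLLOW(S). For each A -> αBβ: add FIRST(β)\{ε} to FOLLOW(B); if β nullable, add FOLLOW(A).
FOLLOW(A) = {$}


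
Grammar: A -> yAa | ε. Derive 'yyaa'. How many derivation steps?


Derivation: A => yAa => yyAaa => yyaa
Steps: 3


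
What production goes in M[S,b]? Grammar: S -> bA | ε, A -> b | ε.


For [S, b]: 'b' ∈ FIRST(bA)
Entry: S -> bA


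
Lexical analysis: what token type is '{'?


Pattern: delimiter/punctuation
Type: PUNCTUATION


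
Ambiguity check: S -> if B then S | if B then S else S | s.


dangling else: 'if B then if B then s else s' parses two ways
Ambiguous


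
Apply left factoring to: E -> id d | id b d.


Common prefix: 'id'
Factored: E -> id E', E' -> d | b d


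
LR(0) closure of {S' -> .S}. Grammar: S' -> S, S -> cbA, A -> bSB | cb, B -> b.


Start: S' -> .S
For each item with dot before a nonterminal B, add B -> .γ for every B-production
Closure: [S' -> .S, S -> .cbA]


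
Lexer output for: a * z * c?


Scan left to right, longest-match per lexeme
Tokens: ID(a), OP(*), ID(z), OP(*), ID(c)


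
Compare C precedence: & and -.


'-' is additive (level 9); '&' is bitwise AND (level 5)
Higher level binds tighter
'-' has higher precedence than '&'


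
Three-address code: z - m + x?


Break into single-operator statements:
t1 = z - m
t2 = t1 + x


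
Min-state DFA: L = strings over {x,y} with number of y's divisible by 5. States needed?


Track (count of y) mod 5: states 0..4, accept at 0
Minimal DFA: 5 states


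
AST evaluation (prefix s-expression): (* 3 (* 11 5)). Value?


Evaluate inner: (* 11 5) = 55
Evaluate root: (* 3 55) = 165
Result: 165


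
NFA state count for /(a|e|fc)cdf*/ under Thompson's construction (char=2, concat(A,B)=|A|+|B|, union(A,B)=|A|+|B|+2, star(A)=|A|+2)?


Syntax tree has 7 char leaf(s), 2 union(s), 1 star(s)
chars contribute 7×2 = 14; each union adds +2; each star adds +2
Total: 14 + 4 + 2 = 20 states


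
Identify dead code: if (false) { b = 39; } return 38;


condition is constant false, so the whole block is unreachable
Dead: 'if (false) { b = 39; }'


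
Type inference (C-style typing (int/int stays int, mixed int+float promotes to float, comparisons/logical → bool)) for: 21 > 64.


Operand types: int > int
Rule: comparison yields bool
Result type: bool


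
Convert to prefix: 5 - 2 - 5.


left-to-right (same/higher precedence on left): tree is (- (- 5 2) 5)
Prefix: - - 5 2 5


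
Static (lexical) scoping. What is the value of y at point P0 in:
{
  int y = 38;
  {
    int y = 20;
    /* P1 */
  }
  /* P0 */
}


y declared in the same block as P0
y = 38


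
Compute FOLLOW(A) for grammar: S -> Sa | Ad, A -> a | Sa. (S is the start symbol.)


$ ∈ FOLLOW(S). For each A -> αBβ: add FIRST(β)\{ε} to FOLLOW(B); if β nullable, add FOLLOW(A).
FOLLOW(A) = {d}


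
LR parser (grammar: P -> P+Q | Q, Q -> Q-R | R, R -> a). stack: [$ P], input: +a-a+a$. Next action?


shift '+' to continue P -> P+Q
Action: shift


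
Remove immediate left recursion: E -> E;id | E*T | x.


Left-recursive alternatives: E;id, E*T; non-recursive: x
Introduce E': E -> xE', E' -> ;idE' | *TE' | ε


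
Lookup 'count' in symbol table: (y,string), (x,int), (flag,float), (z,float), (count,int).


Lookup 'count' → type int


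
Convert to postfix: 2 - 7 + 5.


Left to right (same or higher precedence on left)
Postfix: 2 7 - 5 +


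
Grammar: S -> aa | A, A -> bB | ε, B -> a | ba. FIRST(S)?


Per alternative of S: FIRST(aa) = {a}; FIRST(A) = {b, ε}
FIRST(S) = {a, b, ε}


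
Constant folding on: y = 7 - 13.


7 - 13 = -6 at compile time
Optimized: y = -6


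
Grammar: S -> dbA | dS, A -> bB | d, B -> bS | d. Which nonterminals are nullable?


A nonterminal is nullable iff some alternative derives ε (directly, or every symbol in it is nullable)
Nullable: {}


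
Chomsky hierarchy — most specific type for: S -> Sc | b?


Left-linear: every RHS is a terminal or one nonterminal followed by a terminal
Classification: Type 3 (Regular)


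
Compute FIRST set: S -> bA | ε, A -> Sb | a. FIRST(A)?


Per alternative of A: FIRST(Sb) = {b}; FIRST(a) = {a}
FIRST(A) = {a, b}


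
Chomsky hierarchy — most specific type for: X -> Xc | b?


Left-linear: every RHS is a terminal or one nonterminal followed by a terminal
Classification: Type 3 (Regular)


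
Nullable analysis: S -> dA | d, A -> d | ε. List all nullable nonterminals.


A nonterminal is nullable iff some alternative derives ε (directly, or every symbol in it is nullable)
Nullable: {A}


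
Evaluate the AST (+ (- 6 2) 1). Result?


Evaluate inner: (- 6 2) = 4
Evaluate root: (+ 4 1) = 5
Result: 5


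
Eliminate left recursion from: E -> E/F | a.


Left-recursive alternatives: E/F; non-recursive: a
Introduce E': E -> aE', E' -> /FE' | ε


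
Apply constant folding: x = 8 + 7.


8 + 7 = 15 at compile time
Optimized: x = 15


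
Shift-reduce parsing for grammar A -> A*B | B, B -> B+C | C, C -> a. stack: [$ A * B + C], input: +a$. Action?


handle 'B+C' on top
Action: reduce (B -> B+C)


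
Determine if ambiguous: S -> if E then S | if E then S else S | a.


dangling else: 'if E then if E then a else a' parses two ways
Ambiguous


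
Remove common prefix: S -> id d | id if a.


Common prefix: 'id'
Factored: S -> id S', S' -> d | if a


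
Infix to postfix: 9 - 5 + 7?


Left to right (same or higher precedence on left)
Postfix: 9 5 - 7 +


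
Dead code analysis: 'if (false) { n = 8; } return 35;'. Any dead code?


condition is constant false, so the whole block is unreachable
Dead: 'if (false) { n = 8; }'


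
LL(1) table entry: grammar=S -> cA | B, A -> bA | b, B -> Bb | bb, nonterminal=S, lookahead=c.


For [S, c]: 'c' ∈ FIRST(cA)
Entry: S -> cA


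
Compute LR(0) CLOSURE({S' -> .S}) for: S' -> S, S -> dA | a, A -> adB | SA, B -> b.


Start: S' -> .S
For each item with dot before a nonterminal B, add B -> .γ for every B-production
Closure: [S' -> .S, S -> .dA, S -> .a]


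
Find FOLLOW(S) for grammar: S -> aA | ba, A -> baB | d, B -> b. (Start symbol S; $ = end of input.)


$ ∈ FOLLOW(S). For each A -> αBβ: add FIRST(β)\{ε} to FOLLOW(B); if β nullable, add FOLLOW(A).
FOLLOW(S) = {$}


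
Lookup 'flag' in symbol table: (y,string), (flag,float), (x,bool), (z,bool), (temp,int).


Lookup 'flag' → type float


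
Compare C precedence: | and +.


'+' is additive (level 9); '|' is bitwise OR (level 3)
Higher level binds tighter
'+' has higher precedence than '|'


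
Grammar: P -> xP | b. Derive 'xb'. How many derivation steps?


Derivation: P => xP => xb
Steps: 2


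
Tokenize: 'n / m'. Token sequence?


Scan left to right, longest-match per lexeme
Tokens: ID(n), OP(/), ID(m)


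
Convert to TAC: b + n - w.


Break into single-operator statements:
t1 = b + n
t2 = t1 - w


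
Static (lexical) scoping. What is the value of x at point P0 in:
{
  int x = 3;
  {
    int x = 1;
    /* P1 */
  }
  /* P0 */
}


x declared in the same block as P0
x = 3


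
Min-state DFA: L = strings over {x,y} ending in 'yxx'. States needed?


Track the longest suffix of input matching a prefix of 'yxx': 4 classes (prefixes of length 0..3)
Minimal DFA: 4 states
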